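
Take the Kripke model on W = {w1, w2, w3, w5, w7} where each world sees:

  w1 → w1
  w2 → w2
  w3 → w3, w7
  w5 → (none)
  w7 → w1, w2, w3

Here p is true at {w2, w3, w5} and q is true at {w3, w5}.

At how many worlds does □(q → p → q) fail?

0

w1: successors {w1}; q → p → q there: w1:T. ✓
w2: successors {w2}; q → p → q there: w2:T. ✓
w3: successors {w3, w7}; q → p → q there: w3:T, w7:T. ✓
w5: no successors, so □(q → p → q) holds vacuously. ✓
w7: successors {w1, w2, w3}; q → p → q there: w1:T, w2:T, w3:T. ✓
Satisfying worlds: {w1, w2, w3, w5, w7}.
So □(q → p → q) fails at the other 0 worlds.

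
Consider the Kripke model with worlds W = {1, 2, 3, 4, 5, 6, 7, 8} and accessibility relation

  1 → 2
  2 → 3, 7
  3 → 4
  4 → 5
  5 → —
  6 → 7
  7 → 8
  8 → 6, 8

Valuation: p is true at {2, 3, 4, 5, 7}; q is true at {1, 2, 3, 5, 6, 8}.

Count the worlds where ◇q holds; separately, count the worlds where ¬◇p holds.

5 and 3

For ◇q:
1: successors {2}; q there: 2:T. ✓
2: successors {3, 7}; q there: 3:T, 7:F. ✓
3: successors {4}; q there: 4:F. ✗
4: successors {5}; q there: 5:T. ✓
5: no successors, so ◇q fails. ✗
6: successors {7}; q there: 7:F. ✗
7: successors {8}; q there: 8:T. ✓
8: successors {6, 8}; q there: 6:T, 8:T. ✓
— 5 worlds.
For ¬◇p:
1: ◇p is T. ✗
2: ◇p is T. ✗
3: ◇p is T. ✗
4: ◇p is T. ✗
5: ◇p is F. ✓
6: ◇p is T. ✗
7: ◇p is F. ✓
8: ◇p is F. ✓
— 3 worlds.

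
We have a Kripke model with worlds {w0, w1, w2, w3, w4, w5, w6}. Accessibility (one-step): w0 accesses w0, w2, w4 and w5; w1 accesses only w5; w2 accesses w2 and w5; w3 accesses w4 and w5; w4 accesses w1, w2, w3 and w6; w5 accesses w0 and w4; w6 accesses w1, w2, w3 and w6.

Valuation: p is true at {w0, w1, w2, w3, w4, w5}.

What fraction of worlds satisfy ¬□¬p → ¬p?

1/7

w0: ¬□¬p is T, ¬p is F. ✗
w1: ¬□¬p is T, ¬p is F. ✗
w2: ¬□¬p is T, ¬p is F. ✗
w3: ¬□¬p is T, ¬p is F. ✗
w4: ¬□¬p is T, ¬p is F. ✗
w5: ¬□¬p is T, ¬p is F. ✗
w6: ¬□¬p is T, ¬p is T. ✓
That's 1 of 7 worlds, so 1/7.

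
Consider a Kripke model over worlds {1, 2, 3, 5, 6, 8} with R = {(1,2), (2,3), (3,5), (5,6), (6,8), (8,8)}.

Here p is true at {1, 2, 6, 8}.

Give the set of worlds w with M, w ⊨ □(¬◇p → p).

1: successors {2}; ¬◇p → p there: 2:T. ✓
2: successors {3}; ¬◇p → p there: 3:F. ✗
3: successors {5}; ¬◇p → p there: 5:T. ✓
5: successors {6}; ¬◇p → p there: 6:T. ✓
6: successors {8}; ¬◇p → p there: 8:T. ✓
8: successors {8}; ¬◇p → p there: 8:T. ✓

{1, 3, 5, 6, 8}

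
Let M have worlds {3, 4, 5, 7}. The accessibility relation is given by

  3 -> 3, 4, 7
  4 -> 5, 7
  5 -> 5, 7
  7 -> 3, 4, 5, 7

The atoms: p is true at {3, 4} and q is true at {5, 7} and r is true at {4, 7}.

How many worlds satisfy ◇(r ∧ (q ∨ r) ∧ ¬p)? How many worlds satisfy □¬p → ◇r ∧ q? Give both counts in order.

4 and 3

For ◇(r ∧ (q ∨ r) ∧ ¬p):
3: successors {3, 4, 7}; r ∧ (q ∨ r) ∧ ¬p there: 3:F, 4:F, 7:T. ✓
4: successors {5, 7}; r ∧ (q ∨ r) ∧ ¬p there: 5:F, 7:T. ✓
5: successors {5, 7}; r ∧ (q ∨ r) ∧ ¬p there: 5:F, 7:T. ✓
7: successors {3, 4, 5, 7}; r ∧ (q ∨ r) ∧ ¬p there: 3:F, 4:F, 5:F, 7:T. ✓
— 4 worlds.
For □¬p → ◇r ∧ q:
3: □¬p is F, ◇r ∧ q is F. ✓
4: □¬p is T, ◇r ∧ q is F. ✗
5: □¬p is T, ◇r ∧ q is T. ✓
7: □¬p is F, ◇r ∧ q is T. ✓
— 3 worlds.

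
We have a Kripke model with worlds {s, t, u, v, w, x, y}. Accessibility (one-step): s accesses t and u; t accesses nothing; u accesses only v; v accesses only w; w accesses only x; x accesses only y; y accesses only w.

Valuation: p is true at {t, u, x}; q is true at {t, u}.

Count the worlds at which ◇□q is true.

s: successors {t, u}; □q there: t:T, u:F. ✓
t: no successors, so ◇□q fails. ✗
u: successors {v}; □q there: v:F. ✗
v: successors {w}; □q there: w:F. ✗
w: successors {x}; □q there: x:F. ✗
x: successors {y}; □q there: y:F. ✗
y: successors {w}; □q there: w:F. ✗
Satisfying worlds: {s}.

1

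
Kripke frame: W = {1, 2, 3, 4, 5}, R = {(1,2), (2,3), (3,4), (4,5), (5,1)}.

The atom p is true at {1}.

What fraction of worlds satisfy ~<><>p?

4/5

1: <><>p is F. ✓
2: <><>p is F. ✓
3: <><>p is F. ✓
4: <><>p is T. ✗
5: <><>p is F. ✓
That's 4 of 5 worlds, so 4/5.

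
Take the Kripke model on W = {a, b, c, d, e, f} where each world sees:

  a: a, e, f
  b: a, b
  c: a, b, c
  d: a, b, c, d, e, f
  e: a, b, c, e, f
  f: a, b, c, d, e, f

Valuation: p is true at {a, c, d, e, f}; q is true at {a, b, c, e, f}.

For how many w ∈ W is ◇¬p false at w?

a: successors {a, e, f}; ¬p there: a:F, e:F, f:F. ✗
b: successors {a, b}; ¬p there: a:F, b:T. ✓
c: successors {a, b, c}; ¬p there: a:F, b:T, c:F. ✓
d: successors {a, b, c, d, e, f}; ¬p there: a:F, b:T, c:F, d:F, e:F, f:F. ✓
e: successors {a, b, c, e, f}; ¬p there: a:F, b:T, c:F, e:F, f:F. ✓
f: successors {a, b, c, d, e, f}; ¬p there: a:F, b:T, c:F, d:F, e:F, f:F. ✓
Satisfying worlds: {b, c, d, e, f}.
So ◇¬p fails at the other 1 world.

1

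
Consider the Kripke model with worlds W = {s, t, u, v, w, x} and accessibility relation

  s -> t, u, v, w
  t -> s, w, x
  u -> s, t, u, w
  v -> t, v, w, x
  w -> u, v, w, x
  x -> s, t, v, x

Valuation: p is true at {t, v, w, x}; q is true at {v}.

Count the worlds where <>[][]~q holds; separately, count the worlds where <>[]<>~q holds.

0 and 6

For <>[][]~q:
s: successors {t, u, v, w}; [][]~q there: t:F, u:F, v:F, w:F. ✗
t: successors {s, w, x}; [][]~q there: s:F, w:F, x:F. ✗
u: successors {s, t, u, w}; [][]~q there: s:F, t:F, u:F, w:F. ✗
v: successors {t, v, w, x}; [][]~q there: t:F, v:F, w:F, x:F. ✗
w: successors {u, v, w, x}; [][]~q there: u:F, v:F, w:F, x:F. ✗
x: successors {s, t, v, x}; [][]~q there: s:F, t:F, v:F, x:F. ✗
— 0 worlds.
For <>[]<>~q:
s: successors {t, u, v, w}; []<>~q there: t:T, u:T, v:T, w:T. ✓
t: successors {s, w, x}; []<>~q there: s:T, w:T, x:T. ✓
u: successors {s, t, u, w}; []<>~q there: s:T, t:T, u:T, w:T. ✓
v: successors {t, v, w, x}; []<>~q there: t:T, v:T, w:T, x:T. ✓
w: successors {u, v, w, x}; []<>~q there: u:T, v:T, w:T, x:T. ✓
x: successors {s, t, v, x}; []<>~q there: s:T, t:T, v:T, x:T. ✓
— 6 worlds.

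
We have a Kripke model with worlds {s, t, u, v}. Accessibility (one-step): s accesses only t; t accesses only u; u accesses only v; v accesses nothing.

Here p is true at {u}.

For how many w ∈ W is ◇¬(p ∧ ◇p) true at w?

3

s: successors {t}; ¬(p ∧ ◇p) there: t:T. ✓
t: successors {u}; ¬(p ∧ ◇p) there: u:T. ✓
u: successors {v}; ¬(p ∧ ◇p) there: v:T. ✓
v: no successors, so ◇¬(p ∧ ◇p) fails. ✗
Satisfying worlds: {s, t, u}.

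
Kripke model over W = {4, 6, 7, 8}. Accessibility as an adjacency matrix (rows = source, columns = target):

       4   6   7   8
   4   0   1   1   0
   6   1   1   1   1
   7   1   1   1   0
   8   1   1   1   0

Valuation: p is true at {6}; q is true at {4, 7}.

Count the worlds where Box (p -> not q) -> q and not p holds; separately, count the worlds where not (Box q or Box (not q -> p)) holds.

2 and 1

For Box (p -> not q) -> q and not p:
4: Box (p -> not q) is T, q and not p is T. ✓
6: Box (p -> not q) is T, q and not p is F. ✗
7: Box (p -> not q) is T, q and not p is T. ✓
8: Box (p -> not q) is T, q and not p is F. ✗
— 2 worlds.
For not (Box q or Box (not q -> p)):
4: Box q or Box (not q -> p) is T. ✗
6: Box q or Box (not q -> p) is F. ✓
7: Box q or Box (not q -> p) is T. ✗
8: Box q or Box (not q -> p) is T. ✗
— 1 world.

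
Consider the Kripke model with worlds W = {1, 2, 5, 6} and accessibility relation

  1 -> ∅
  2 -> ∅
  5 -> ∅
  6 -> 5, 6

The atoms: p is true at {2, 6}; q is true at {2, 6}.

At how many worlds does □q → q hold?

2

1: □q is T, q is F. ✗
2: □q is T, q is T. ✓
5: □q is T, q is F. ✗
6: □q is F, q is T. ✓
Satisfying worlds: {2, 6}.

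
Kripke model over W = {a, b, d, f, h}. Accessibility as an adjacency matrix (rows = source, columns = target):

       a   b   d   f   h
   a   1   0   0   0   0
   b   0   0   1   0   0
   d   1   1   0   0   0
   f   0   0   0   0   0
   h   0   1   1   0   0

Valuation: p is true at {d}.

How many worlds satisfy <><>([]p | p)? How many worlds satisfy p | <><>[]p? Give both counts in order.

For <><>([]p | p):
a: successors {a}; <>([]p | p) there: a:F. ✗
b: successors {d}; <>([]p | p) there: d:T. ✓
d: successors {a, b}; <>([]p | p) there: a:F, b:T. ✓
f: no successors, so <><>([]p | p) fails. ✗
h: successors {b, d}; <>([]p | p) there: b:T, d:T. ✓
— 3 worlds.
For p | <><>[]p:
a: p is F, <><>[]p is F. ✗
b: p is F, <><>[]p is T. ✓
d: p is T, <><>[]p is F. ✓
f: p is F, <><>[]p is F. ✗
h: p is F, <><>[]p is T. ✓
— 3 worlds.

3 and 3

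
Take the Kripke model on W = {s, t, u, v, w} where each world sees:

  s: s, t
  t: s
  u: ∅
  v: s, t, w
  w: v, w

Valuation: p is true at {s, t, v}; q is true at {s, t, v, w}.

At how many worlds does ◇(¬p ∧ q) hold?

2

s: successors {s, t}; ¬p ∧ q there: s:F, t:F. ✗
t: successors {s}; ¬p ∧ q there: s:F. ✗
u: no successors, so ◇(¬p ∧ q) fails. ✗
v: successors {s, t, w}; ¬p ∧ q there: s:F, t:F, w:T. ✓
w: successors {v, w}; ¬p ∧ q there: v:F, w:T. ✓
Satisfying worlds: {v, w}.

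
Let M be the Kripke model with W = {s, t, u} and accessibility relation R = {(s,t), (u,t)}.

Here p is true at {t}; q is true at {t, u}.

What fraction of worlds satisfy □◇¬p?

1/3

s: successors {t}; ◇¬p there: t:F. ✗
t: no successors, so □◇¬p holds vacuously. ✓
u: successors {t}; ◇¬p there: t:F. ✗
That's 1 of 3 worlds, so 1/3.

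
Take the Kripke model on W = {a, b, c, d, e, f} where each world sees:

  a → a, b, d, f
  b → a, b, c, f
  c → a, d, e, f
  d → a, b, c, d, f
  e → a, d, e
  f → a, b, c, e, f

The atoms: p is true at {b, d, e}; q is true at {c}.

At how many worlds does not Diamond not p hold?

a: Diamond not p is T. ✗
b: Diamond not p is T. ✗
c: Diamond not p is T. ✗
d: Diamond not p is T. ✗
e: Diamond not p is T. ✗
f: Diamond not p is T. ✗
Satisfying worlds: ∅.

0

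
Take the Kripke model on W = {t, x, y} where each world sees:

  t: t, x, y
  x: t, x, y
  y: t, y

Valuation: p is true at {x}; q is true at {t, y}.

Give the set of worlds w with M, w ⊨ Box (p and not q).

∅

t: successors {t, x, y}; p and not q there: t:F, x:T, y:F. ✗
x: successors {t, x, y}; p and not q there: t:F, x:T, y:F. ✗
y: successors {t, y}; p and not q there: t:F, y:F. ✗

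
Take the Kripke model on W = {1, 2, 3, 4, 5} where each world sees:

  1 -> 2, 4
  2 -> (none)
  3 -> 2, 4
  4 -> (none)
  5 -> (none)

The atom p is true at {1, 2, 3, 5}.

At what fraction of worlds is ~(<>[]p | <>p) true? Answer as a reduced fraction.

1: <>[]p | <>p is T. ✗
2: <>[]p | <>p is F. ✓
3: <>[]p | <>p is T. ✗
4: <>[]p | <>p is F. ✓
5: <>[]p | <>p is F. ✓
That's 3 of 5 worlds, so 3/5.

3/5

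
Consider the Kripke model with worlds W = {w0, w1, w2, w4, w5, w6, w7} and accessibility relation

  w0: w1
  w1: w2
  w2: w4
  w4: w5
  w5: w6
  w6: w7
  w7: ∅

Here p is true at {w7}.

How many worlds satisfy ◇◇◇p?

1

w0: successors {w1}; ◇◇p there: w1:F. ✗
w1: successors {w2}; ◇◇p there: w2:F. ✗
w2: successors {w4}; ◇◇p there: w4:F. ✗
w4: successors {w5}; ◇◇p there: w5:T. ✓
w5: successors {w6}; ◇◇p there: w6:F. ✗
w6: successors {w7}; ◇◇p there: w7:F. ✗
w7: no successors, so ◇◇◇p fails. ✗
Satisfying worlds: {w4}.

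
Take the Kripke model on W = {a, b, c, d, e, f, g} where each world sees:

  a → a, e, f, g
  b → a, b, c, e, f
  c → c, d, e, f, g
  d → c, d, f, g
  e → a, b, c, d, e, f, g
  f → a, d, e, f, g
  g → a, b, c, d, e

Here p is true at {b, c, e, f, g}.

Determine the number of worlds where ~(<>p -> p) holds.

a: <>p -> p is F. ✓
b: <>p -> p is T. ✗
c: <>p -> p is T. ✗
d: <>p -> p is F. ✓
e: <>p -> p is T. ✗
f: <>p -> p is T. ✗
g: <>p -> p is T. ✗
Satisfying worlds: {a, d}.

2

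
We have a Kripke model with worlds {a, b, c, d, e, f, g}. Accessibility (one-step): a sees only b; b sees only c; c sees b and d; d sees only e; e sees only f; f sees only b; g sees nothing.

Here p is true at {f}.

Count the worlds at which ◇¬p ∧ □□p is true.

a: ◇¬p is T, □□p is F. ✗
b: ◇¬p is T, □□p is F. ✗
c: ◇¬p is T, □□p is F. ✗
d: ◇¬p is T, □□p is T. ✓
e: ◇¬p is F, □□p is F. ✗
f: ◇¬p is T, □□p is F. ✗
g: ◇¬p is F, □□p is T. ✗
Satisfying worlds: {d}.

1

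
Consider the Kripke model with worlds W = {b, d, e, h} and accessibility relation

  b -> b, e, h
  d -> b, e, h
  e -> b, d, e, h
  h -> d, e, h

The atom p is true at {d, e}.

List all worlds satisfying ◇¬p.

b: successors {b, e, h}; ¬p there: b:T, e:F, h:T. ✓
d: successors {b, e, h}; ¬p there: b:T, e:F, h:T. ✓
e: successors {b, d, e, h}; ¬p there: b:T, d:F, e:F, h:T. ✓
h: successors {d, e, h}; ¬p there: d:F, e:F, h:T. ✓

{b, d, e, h}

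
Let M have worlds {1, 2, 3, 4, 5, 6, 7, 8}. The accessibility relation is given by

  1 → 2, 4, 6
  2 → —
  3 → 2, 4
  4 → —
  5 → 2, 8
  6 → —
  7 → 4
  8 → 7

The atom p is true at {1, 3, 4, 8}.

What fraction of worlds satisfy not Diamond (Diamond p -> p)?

1: Diamond (Diamond p -> p) is T. ✗
2: Diamond (Diamond p -> p) is F. ✓
3: Diamond (Diamond p -> p) is T. ✗
4: Diamond (Diamond p -> p) is F. ✓
5: Diamond (Diamond p -> p) is T. ✗
6: Diamond (Diamond p -> p) is F. ✓
7: Diamond (Diamond p -> p) is T. ✗
8: Diamond (Diamond p -> p) is F. ✓
That's 4 of 8 worlds, so 4/8 = 1/2.

1/2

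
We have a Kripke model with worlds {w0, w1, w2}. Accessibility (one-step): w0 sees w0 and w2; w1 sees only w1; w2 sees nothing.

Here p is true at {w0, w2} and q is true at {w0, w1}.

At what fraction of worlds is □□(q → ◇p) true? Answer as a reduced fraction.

w0: successors {w0, w2}; □(q → ◇p) there: w0:T, w2:T. ✓
w1: successors {w1}; □(q → ◇p) there: w1:F. ✗
w2: no successors, so □□(q → ◇p) holds vacuously. ✓
That's 2 of 3 worlds, so 2/3.

2/3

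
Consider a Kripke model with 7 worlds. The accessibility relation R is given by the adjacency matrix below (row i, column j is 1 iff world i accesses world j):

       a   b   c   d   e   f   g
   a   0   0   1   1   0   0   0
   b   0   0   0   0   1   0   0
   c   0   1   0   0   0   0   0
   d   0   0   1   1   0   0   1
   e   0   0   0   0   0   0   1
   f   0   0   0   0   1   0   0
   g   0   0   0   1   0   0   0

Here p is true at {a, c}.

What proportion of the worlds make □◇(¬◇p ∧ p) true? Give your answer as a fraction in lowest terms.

1/7

a: successors {c, d}; ◇(¬◇p ∧ p) there: c:F, d:T. ✗
b: successors {e}; ◇(¬◇p ∧ p) there: e:F. ✗
c: successors {b}; ◇(¬◇p ∧ p) there: b:F. ✗
d: successors {c, d, g}; ◇(¬◇p ∧ p) there: c:F, d:T, g:F. ✗
e: successors {g}; ◇(¬◇p ∧ p) there: g:F. ✗
f: successors {e}; ◇(¬◇p ∧ p) there: e:F. ✗
g: successors {d}; ◇(¬◇p ∧ p) there: d:T. ✓
That's 1 of 7 worlds, so 1/7.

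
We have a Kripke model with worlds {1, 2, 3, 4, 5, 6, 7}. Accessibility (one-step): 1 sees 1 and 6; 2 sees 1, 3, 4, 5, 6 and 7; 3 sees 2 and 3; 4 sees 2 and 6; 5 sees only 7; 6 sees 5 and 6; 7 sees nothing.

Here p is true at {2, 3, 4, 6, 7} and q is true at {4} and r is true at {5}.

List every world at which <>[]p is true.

{2, 3, 5, 6}

1: successors {1, 6}; []p there: 1:F, 6:F. ✗
2: successors {1, 3, 4, 5, 6, 7}; []p there: 1:F, 3:T, 4:T, 5:T, 6:F, 7:T. ✓
3: successors {2, 3}; []p there: 2:F, 3:T. ✓
4: successors {2, 6}; []p there: 2:F, 6:F. ✗
5: successors {7}; []p there: 7:T. ✓
6: successors {5, 6}; []p there: 5:T, 6:F. ✓
7: no successors, so <>[]p fails. ✗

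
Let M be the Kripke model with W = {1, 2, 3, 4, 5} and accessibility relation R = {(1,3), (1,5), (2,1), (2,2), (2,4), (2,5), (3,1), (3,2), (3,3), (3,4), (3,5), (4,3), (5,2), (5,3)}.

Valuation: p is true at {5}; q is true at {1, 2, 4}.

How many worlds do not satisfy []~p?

3

1: successors {3, 5}; ~p there: 3:T, 5:F. ✗
2: successors {1, 2, 4, 5}; ~p there: 1:T, 2:T, 4:T, 5:F. ✗
3: successors {1, 2, 3, 4, 5}; ~p there: 1:T, 2:T, 3:T, 4:T, 5:F. ✗
4: successors {3}; ~p there: 3:T. ✓
5: successors {2, 3}; ~p there: 2:T, 3:T. ✓
Satisfying worlds: {4, 5}.
So []~p fails at the other 3 worlds.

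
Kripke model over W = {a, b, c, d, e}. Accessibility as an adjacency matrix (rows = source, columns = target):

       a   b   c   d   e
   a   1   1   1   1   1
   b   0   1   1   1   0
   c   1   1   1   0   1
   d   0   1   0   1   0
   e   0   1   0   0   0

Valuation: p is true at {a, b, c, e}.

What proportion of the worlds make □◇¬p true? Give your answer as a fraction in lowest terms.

a: successors {a, b, c, d, e}; ◇¬p there: a:T, b:T, c:F, d:T, e:F. ✗
b: successors {b, c, d}; ◇¬p there: b:T, c:F, d:T. ✗
c: successors {a, b, c, e}; ◇¬p there: a:T, b:T, c:F, e:F. ✗
d: successors {b, d}; ◇¬p there: b:T, d:T. ✓
e: successors {b}; ◇¬p there: b:T. ✓
That's 2 of 5 worlds, so 2/5.

2/5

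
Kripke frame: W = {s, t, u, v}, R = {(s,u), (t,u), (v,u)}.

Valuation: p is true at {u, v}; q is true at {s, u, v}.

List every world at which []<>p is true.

{u}

s: successors {u}; <>p there: u:F. ✗
t: successors {u}; <>p there: u:F. ✗
u: no successors, so []<>p holds vacuously. ✓
v: successors {u}; <>p there: u:F. ✗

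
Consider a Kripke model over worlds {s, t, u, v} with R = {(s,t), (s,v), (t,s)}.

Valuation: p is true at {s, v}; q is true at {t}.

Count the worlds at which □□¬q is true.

3

s: successors {t, v}; □¬q there: t:T, v:T. ✓
t: successors {s}; □¬q there: s:F. ✗
u: no successors, so □□¬q holds vacuously. ✓
v: no successors, so □□¬q holds vacuously. ✓
Satisfying worlds: {s, u, v}.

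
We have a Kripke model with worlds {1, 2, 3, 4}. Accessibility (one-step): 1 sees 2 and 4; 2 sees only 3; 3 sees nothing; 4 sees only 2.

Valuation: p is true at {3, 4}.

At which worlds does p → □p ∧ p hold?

1: p is F, □p ∧ p is F. ✓
2: p is F, □p ∧ p is F. ✓
3: p is T, □p ∧ p is T. ✓
4: p is T, □p ∧ p is F. ✗

{1, 2, 3}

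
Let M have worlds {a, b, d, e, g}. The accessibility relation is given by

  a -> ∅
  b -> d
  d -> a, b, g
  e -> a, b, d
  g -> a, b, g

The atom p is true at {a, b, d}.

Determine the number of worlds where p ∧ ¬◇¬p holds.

2

a: p is T, ¬◇¬p is T. ✓
b: p is T, ¬◇¬p is T. ✓
d: p is T, ¬◇¬p is F. ✗
e: p is F, ¬◇¬p is T. ✗
g: p is F, ¬◇¬p is F. ✗
Satisfying worlds: {a, b}.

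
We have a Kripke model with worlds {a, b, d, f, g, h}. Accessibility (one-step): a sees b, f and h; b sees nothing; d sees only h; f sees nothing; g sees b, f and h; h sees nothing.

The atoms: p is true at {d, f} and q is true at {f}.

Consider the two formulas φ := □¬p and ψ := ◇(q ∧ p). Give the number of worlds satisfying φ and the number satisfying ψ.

For □¬p:
a: successors {b, f, h}; ¬p there: b:T, f:F, h:T. ✗
b: no successors, so □¬p holds vacuously. ✓
d: successors {h}; ¬p there: h:T. ✓
f: no successors, so □¬p holds vacuously. ✓
g: successors {b, f, h}; ¬p there: b:T, f:F, h:T. ✗
h: no successors, so □¬p holds vacuously. ✓
— 4 worlds.
For ◇(q ∧ p):
a: successors {b, f, h}; q ∧ p there: b:F, f:T, h:F. ✓
b: no successors, so ◇(q ∧ p) fails. ✗
d: successors {h}; q ∧ p there: h:F. ✗
f: no successors, so ◇(q ∧ p) fails. ✗
g: successors {b, f, h}; q ∧ p there: b:F, f:T, h:F. ✓
h: no successors, so ◇(q ∧ p) fails. ✗
— 2 worlds.

4 and 2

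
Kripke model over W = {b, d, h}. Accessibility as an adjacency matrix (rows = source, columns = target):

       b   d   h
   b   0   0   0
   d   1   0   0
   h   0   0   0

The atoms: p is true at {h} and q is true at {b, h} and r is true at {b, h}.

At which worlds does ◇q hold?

{d}

b: no successors, so ◇q fails. ✗
d: successors {b}; q there: b:T. ✓
h: no successors, so ◇q fails. ✗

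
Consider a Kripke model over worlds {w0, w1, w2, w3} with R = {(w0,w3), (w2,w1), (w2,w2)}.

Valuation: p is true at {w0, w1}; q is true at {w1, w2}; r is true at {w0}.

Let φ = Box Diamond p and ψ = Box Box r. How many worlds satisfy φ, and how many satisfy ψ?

For Box Diamond p:
w0: successors {w3}; Diamond p there: w3:F. ✗
w1: no successors, so Box Diamond p holds vacuously. ✓
w2: successors {w1, w2}; Diamond p there: w1:F, w2:T. ✗
w3: no successors, so Box Diamond p holds vacuously. ✓
— 2 worlds.
For Box Box r:
w0: successors {w3}; Box r there: w3:T. ✓
w1: no successors, so Box Box r holds vacuously. ✓
w2: successors {w1, w2}; Box r there: w1:T, w2:F. ✗
w3: no successors, so Box Box r holds vacuously. ✓
— 3 worlds.

2 and 3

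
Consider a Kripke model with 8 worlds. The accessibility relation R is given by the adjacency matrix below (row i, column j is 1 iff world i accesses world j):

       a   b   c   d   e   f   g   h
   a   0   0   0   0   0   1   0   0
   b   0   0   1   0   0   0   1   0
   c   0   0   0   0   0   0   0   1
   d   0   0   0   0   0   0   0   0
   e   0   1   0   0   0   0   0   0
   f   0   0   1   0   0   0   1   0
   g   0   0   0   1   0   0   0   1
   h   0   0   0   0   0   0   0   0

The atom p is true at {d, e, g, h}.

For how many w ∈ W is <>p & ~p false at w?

5

a: <>p is F, ~p is T. ✗
b: <>p is T, ~p is T. ✓
c: <>p is T, ~p is T. ✓
d: <>p is F, ~p is F. ✗
e: <>p is F, ~p is F. ✗
f: <>p is T, ~p is T. ✓
g: <>p is T, ~p is F. ✗
h: <>p is F, ~p is F. ✗
Satisfying worlds: {b, c, f}.
So <>p & ~p fails at the other 5 worlds.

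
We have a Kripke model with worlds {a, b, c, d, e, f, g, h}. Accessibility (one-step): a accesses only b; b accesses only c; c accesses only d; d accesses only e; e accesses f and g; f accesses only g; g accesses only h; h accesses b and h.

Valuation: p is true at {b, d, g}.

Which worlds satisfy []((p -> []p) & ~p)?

{b, d, g}

a: successors {b}; (p -> []p) & ~p there: b:F. ✗
b: successors {c}; (p -> []p) & ~p there: c:T. ✓
c: successors {d}; (p -> []p) & ~p there: d:F. ✗
d: successors {e}; (p -> []p) & ~p there: e:T. ✓
e: successors {f, g}; (p -> []p) & ~p there: f:T, g:F. ✗
f: successors {g}; (p -> []p) & ~p there: g:F. ✗
g: successors {h}; (p -> []p) & ~p there: h:T. ✓
h: successors {b, h}; (p -> []p) & ~p there: b:F, h:T. ✗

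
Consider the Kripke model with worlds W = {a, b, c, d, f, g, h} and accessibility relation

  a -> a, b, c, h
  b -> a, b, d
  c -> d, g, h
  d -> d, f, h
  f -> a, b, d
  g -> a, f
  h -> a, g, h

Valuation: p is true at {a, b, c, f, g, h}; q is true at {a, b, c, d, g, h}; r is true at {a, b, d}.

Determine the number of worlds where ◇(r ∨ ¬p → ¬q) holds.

5

a: successors {a, b, c, h}; r ∨ ¬p → ¬q there: a:F, b:F, c:T, h:T. ✓
b: successors {a, b, d}; r ∨ ¬p → ¬q there: a:F, b:F, d:F. ✗
c: successors {d, g, h}; r ∨ ¬p → ¬q there: d:F, g:T, h:T. ✓
d: successors {d, f, h}; r ∨ ¬p → ¬q there: d:F, f:T, h:T. ✓
f: successors {a, b, d}; r ∨ ¬p → ¬q there: a:F, b:F, d:F. ✗
g: successors {a, f}; r ∨ ¬p → ¬q there: a:F, f:T. ✓
h: successors {a, g, h}; r ∨ ¬p → ¬q there: a:F, g:T, h:T. ✓
Satisfying worlds: {a, c, d, g, h}.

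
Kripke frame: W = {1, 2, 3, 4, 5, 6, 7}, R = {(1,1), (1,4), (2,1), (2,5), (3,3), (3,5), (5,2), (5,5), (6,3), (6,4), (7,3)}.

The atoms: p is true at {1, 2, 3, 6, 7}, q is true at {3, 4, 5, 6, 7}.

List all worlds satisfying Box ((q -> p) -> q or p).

{1, 2, 3, 4, 5, 6, 7}

1: successors {1, 4}; (q -> p) -> q or p there: 1:T, 4:T. ✓
2: successors {1, 5}; (q -> p) -> q or p there: 1:T, 5:T. ✓
3: successors {3, 5}; (q -> p) -> q or p there: 3:T, 5:T. ✓
4: no successors, so Box ((q -> p) -> q or p) holds vacuously. ✓
5: successors {2, 5}; (q -> p) -> q or p there: 2:T, 5:T. ✓
6: successors {3, 4}; (q -> p) -> q or p there: 3:T, 4:T. ✓
7: successors {3}; (q -> p) -> q or p there: 3:T. ✓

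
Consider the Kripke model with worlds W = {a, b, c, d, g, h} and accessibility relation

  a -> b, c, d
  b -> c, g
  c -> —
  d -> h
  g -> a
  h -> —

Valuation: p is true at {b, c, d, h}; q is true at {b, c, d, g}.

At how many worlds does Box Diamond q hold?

3

a: successors {b, c, d}; Diamond q there: b:T, c:F, d:F. ✗
b: successors {c, g}; Diamond q there: c:F, g:F. ✗
c: no successors, so Box Diamond q holds vacuously. ✓
d: successors {h}; Diamond q there: h:F. ✗
g: successors {a}; Diamond q there: a:T. ✓
h: no successors, so Box Diamond q holds vacuously. ✓
Satisfying worlds: {c, g, h}.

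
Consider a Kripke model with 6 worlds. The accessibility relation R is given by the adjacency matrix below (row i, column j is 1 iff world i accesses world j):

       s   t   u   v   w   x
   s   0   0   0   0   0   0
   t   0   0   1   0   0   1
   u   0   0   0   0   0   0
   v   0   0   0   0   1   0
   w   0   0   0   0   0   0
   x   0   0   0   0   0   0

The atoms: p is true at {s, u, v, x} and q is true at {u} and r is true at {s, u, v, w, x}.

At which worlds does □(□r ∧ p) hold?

{s, t, u, w, x}

s: no successors, so □(□r ∧ p) holds vacuously. ✓
t: successors {u, x}; □r ∧ p there: u:T, x:T. ✓
u: no successors, so □(□r ∧ p) holds vacuously. ✓
v: successors {w}; □r ∧ p there: w:F. ✗
w: no successors, so □(□r ∧ p) holds vacuously. ✓
x: no successors, so □(□r ∧ p) holds vacuously. ✓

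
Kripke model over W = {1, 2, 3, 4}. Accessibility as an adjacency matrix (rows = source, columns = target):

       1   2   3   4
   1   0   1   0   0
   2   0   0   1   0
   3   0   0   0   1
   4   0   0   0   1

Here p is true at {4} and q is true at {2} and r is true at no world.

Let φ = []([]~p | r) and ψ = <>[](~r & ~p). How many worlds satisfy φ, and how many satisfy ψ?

1 and 1

For []([]~p | r):
1: successors {2}; []~p | r there: 2:T. ✓
2: successors {3}; []~p | r there: 3:F. ✗
3: successors {4}; []~p | r there: 4:F. ✗
4: successors {4}; []~p | r there: 4:F. ✗
— 1 world.
For <>[](~r & ~p):
1: successors {2}; [](~r & ~p) there: 2:T. ✓
2: successors {3}; [](~r & ~p) there: 3:F. ✗
3: successors {4}; [](~r & ~p) there: 4:F. ✗
4: successors {4}; [](~r & ~p) there: 4:F. ✗
— 1 world.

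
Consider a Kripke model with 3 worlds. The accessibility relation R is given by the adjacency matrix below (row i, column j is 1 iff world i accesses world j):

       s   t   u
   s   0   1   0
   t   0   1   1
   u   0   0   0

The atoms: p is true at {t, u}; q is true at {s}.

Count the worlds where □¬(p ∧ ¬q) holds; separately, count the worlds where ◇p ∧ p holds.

1 and 1

For □¬(p ∧ ¬q):
s: successors {t}; ¬(p ∧ ¬q) there: t:F. ✗
t: successors {t, u}; ¬(p ∧ ¬q) there: t:F, u:F. ✗
u: no successors, so □¬(p ∧ ¬q) holds vacuously. ✓
— 1 world.
For ◇p ∧ p:
s: ◇p is T, p is F. ✗
t: ◇p is T, p is T. ✓
u: ◇p is F, p is T. ✗
— 1 world.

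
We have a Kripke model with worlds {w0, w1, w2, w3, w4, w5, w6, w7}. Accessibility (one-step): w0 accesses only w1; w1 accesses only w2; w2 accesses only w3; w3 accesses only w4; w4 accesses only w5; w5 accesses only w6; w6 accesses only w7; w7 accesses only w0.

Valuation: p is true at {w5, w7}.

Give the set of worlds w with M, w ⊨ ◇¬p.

{w0, w1, w2, w3, w5, w7}

w0: successors {w1}; ¬p there: w1:T. ✓
w1: successors {w2}; ¬p there: w2:T. ✓
w2: successors {w3}; ¬p there: w3:T. ✓
w3: successors {w4}; ¬p there: w4:T. ✓
w4: successors {w5}; ¬p there: w5:F. ✗
w5: successors {w6}; ¬p there: w6:T. ✓
w6: successors {w7}; ¬p there: w7:F. ✗
w7: successors {w0}; ¬p there: w0:T. ✓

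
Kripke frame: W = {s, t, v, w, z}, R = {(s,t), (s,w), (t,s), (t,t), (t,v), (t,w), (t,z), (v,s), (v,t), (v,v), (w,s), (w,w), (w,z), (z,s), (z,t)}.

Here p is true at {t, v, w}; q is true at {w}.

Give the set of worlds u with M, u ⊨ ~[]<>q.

s: []<>q is T. ✗
t: []<>q is F. ✓
v: []<>q is F. ✓
w: []<>q is F. ✓
z: []<>q is T. ✗

{t, v, w}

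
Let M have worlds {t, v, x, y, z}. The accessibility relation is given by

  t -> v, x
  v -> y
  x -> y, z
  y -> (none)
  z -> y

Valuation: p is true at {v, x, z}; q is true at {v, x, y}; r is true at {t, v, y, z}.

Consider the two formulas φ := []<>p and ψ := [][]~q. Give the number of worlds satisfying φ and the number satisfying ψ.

1 and 3

For []<>p:
t: successors {v, x}; <>p there: v:F, x:T. ✗
v: successors {y}; <>p there: y:F. ✗
x: successors {y, z}; <>p there: y:F, z:F. ✗
y: no successors, so []<>p holds vacuously. ✓
z: successors {y}; <>p there: y:F. ✗
— 1 world.
For [][]~q:
t: successors {v, x}; []~q there: v:F, x:F. ✗
v: successors {y}; []~q there: y:T. ✓
x: successors {y, z}; []~q there: y:T, z:F. ✗
y: no successors, so [][]~q holds vacuously. ✓
z: successors {y}; []~q there: y:T. ✓
— 3 worlds.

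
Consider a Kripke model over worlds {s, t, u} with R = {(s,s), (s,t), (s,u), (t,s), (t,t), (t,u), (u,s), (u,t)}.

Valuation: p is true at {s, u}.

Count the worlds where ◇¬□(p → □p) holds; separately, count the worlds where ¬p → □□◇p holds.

For ◇¬□(p → □p):
s: successors {s, t, u}; ¬□(p → □p) there: s:T, t:T, u:T. ✓
t: successors {s, t, u}; ¬□(p → □p) there: s:T, t:T, u:T. ✓
u: successors {s, t}; ¬□(p → □p) there: s:T, t:T. ✓
— 3 worlds.
For ¬p → □□◇p:
s: ¬p is F, □□◇p is T. ✓
t: ¬p is T, □□◇p is T. ✓
u: ¬p is F, □□◇p is T. ✓
— 3 worlds.

3 and 3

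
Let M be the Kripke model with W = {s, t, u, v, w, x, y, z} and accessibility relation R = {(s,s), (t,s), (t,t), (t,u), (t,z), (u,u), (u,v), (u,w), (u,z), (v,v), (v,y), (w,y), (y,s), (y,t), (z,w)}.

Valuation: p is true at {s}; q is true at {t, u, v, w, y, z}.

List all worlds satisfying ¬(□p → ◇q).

s: □p → ◇q is F. ✓
t: □p → ◇q is T. ✗
u: □p → ◇q is T. ✗
v: □p → ◇q is T. ✗
w: □p → ◇q is T. ✗
x: □p → ◇q is F. ✓
y: □p → ◇q is T. ✗
z: □p → ◇q is T. ✗

{s, x}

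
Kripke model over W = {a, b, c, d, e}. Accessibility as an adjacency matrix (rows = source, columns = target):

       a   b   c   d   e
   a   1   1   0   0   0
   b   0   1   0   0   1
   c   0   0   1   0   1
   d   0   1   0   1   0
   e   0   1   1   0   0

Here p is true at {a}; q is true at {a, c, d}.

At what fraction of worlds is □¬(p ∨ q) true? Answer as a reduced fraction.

a: successors {a, b}; ¬(p ∨ q) there: a:F, b:T. ✗
b: successors {b, e}; ¬(p ∨ q) there: b:T, e:T. ✓
c: successors {c, e}; ¬(p ∨ q) there: c:F, e:T. ✗
d: successors {b, d}; ¬(p ∨ q) there: b:T, d:F. ✗
e: successors {b, c}; ¬(p ∨ q) there: b:T, c:F. ✗
That's 1 of 5 worlds, so 1/5.

1/5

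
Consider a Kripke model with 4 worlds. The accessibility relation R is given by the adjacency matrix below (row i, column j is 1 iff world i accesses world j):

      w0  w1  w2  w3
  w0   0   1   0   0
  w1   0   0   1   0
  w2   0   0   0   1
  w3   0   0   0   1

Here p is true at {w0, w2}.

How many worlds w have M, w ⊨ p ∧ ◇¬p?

2

w0: p is T, ◇¬p is T. ✓
w1: p is F, ◇¬p is F. ✗
w2: p is T, ◇¬p is T. ✓
w3: p is F, ◇¬p is T. ✗
Satisfying worlds: {w0, w2}.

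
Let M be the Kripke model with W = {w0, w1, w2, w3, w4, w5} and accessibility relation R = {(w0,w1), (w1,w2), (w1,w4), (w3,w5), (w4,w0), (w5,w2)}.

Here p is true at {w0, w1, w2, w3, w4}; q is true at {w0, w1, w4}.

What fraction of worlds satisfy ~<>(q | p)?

1/3

w0: <>(q | p) is T. ✗
w1: <>(q | p) is T. ✗
w2: <>(q | p) is F. ✓
w3: <>(q | p) is F. ✓
w4: <>(q | p) is T. ✗
w5: <>(q | p) is T. ✗
That's 2 of 6 worlds, so 2/6 = 1/3.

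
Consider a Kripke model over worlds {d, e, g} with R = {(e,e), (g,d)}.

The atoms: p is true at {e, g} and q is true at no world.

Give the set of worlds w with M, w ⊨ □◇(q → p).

{d, e}

d: no successors, so □◇(q → p) holds vacuously. ✓
e: successors {e}; ◇(q → p) there: e:T. ✓
g: successors {d}; ◇(q → p) there: d:F. ✗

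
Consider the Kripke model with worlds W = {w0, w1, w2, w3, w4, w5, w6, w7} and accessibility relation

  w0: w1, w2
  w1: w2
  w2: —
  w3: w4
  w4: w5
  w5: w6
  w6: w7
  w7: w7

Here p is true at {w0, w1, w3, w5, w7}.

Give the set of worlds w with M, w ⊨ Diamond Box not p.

{w0, w1, w4}

w0: successors {w1, w2}; Box not p there: w1:T, w2:T. ✓
w1: successors {w2}; Box not p there: w2:T. ✓
w2: no successors, so Diamond Box not p fails. ✗
w3: successors {w4}; Box not p there: w4:F. ✗
w4: successors {w5}; Box not p there: w5:T. ✓
w5: successors {w6}; Box not p there: w6:F. ✗
w6: successors {w7}; Box not p there: w7:F. ✗
w7: successors {w7}; Box not p there: w7:F. ✗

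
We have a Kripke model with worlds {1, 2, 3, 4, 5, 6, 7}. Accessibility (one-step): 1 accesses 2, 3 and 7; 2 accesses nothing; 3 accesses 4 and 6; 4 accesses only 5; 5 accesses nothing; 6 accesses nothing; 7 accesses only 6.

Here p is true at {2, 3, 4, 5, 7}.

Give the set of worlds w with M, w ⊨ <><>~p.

{1}

1: successors {2, 3, 7}; <>~p there: 2:F, 3:T, 7:T. ✓
2: no successors, so <><>~p fails. ✗
3: successors {4, 6}; <>~p there: 4:F, 6:F. ✗
4: successors {5}; <>~p there: 5:F. ✗
5: no successors, so <><>~p fails. ✗
6: no successors, so <><>~p fails. ✗
7: successors {6}; <>~p there: 6:F. ✗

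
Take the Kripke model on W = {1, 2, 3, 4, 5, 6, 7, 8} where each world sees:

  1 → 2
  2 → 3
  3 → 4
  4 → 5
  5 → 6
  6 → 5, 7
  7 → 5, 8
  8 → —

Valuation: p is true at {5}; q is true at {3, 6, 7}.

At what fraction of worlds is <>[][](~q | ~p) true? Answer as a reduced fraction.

7/8

1: successors {2}; [][](~q | ~p) there: 2:T. ✓
2: successors {3}; [][](~q | ~p) there: 3:T. ✓
3: successors {4}; [][](~q | ~p) there: 4:T. ✓
4: successors {5}; [][](~q | ~p) there: 5:T. ✓
5: successors {6}; [][](~q | ~p) there: 6:T. ✓
6: successors {5, 7}; [][](~q | ~p) there: 5:T, 7:T. ✓
7: successors {5, 8}; [][](~q | ~p) there: 5:T, 8:T. ✓
8: no successors, so <>[][](~q | ~p) fails. ✗
That's 7 of 8 worlds, so 7/8.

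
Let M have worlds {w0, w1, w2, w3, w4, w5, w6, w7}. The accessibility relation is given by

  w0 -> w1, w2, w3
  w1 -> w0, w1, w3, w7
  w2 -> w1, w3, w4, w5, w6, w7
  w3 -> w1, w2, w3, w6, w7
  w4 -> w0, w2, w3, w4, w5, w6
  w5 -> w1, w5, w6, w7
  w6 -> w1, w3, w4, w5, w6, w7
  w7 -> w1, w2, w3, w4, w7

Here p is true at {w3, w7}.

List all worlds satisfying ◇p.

{w0, w1, w2, w3, w4, w5, w6, w7}

w0: successors {w1, w2, w3}; p there: w1:F, w2:F, w3:T. ✓
w1: successors {w0, w1, w3, w7}; p there: w0:F, w1:F, w3:T, w7:T. ✓
w2: successors {w1, w3, w4, w5, w6, w7}; p there: w1:F, w3:T, w4:F, w5:F, w6:F, w7:T. ✓
w3: successors {w1, w2, w3, w6, w7}; p there: w1:F, w2:F, w3:T, w6:F, w7:T. ✓
w4: successors {w0, w2, w3, w4, w5, w6}; p there: w0:F, w2:F, w3:T, w4:F, w5:F, w6:F. ✓
w5: successors {w1, w5, w6, w7}; p there: w1:F, w5:F, w6:F, w7:T. ✓
w6: successors {w1, w3, w4, w5, w6, w7}; p there: w1:F, w3:T, w4:F, w5:F, w6:F, w7:T. ✓
w7: successors {w1, w2, w3, w4, w7}; p there: w1:F, w2:F, w3:T, w4:F, w7:T. ✓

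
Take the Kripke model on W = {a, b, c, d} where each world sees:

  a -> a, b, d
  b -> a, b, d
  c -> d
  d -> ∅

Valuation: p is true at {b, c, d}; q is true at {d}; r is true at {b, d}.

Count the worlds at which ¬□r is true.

a: □r is F. ✓
b: □r is F. ✓
c: □r is T. ✗
d: □r is T. ✗
Satisfying worlds: {a, b}.

2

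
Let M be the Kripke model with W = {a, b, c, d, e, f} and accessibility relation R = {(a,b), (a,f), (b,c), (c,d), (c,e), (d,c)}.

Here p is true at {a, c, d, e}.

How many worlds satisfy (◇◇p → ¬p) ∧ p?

a: ◇◇p → ¬p is F, p is T. ✗
b: ◇◇p → ¬p is T, p is F. ✗
c: ◇◇p → ¬p is F, p is T. ✗
d: ◇◇p → ¬p is F, p is T. ✗
e: ◇◇p → ¬p is T, p is T. ✓
f: ◇◇p → ¬p is T, p is F. ✗
Satisfying worlds: {e}.

1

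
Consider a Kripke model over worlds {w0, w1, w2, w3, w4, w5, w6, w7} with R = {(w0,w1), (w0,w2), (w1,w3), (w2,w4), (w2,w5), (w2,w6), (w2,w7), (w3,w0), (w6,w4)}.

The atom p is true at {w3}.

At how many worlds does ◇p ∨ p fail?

6

w0: ◇p is F, p is F. ✗
w1: ◇p is T, p is F. ✓
w2: ◇p is F, p is F. ✗
w3: ◇p is F, p is T. ✓
w4: ◇p is F, p is F. ✗
w5: ◇p is F, p is F. ✗
w6: ◇p is F, p is F. ✗
w7: ◇p is F, p is F. ✗
Satisfying worlds: {w1, w3}.
So ◇p ∨ p fails at the other 6 worlds.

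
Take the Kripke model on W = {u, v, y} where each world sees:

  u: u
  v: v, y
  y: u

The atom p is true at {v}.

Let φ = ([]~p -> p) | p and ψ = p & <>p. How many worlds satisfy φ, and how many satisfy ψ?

1 and 1

For ([]~p -> p) | p:
u: []~p -> p is F, p is F. ✗
v: []~p -> p is T, p is T. ✓
y: []~p -> p is F, p is F. ✗
— 1 world.
For p & <>p:
u: p is F, <>p is F. ✗
v: p is T, <>p is T. ✓
y: p is F, <>p is F. ✗
— 1 world.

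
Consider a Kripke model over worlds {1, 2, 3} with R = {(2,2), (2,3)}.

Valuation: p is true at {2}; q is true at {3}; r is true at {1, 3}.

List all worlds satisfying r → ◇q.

{2}

1: r is T, ◇q is F. ✗
2: r is F, ◇q is T. ✓
3: r is T, ◇q is F. ✗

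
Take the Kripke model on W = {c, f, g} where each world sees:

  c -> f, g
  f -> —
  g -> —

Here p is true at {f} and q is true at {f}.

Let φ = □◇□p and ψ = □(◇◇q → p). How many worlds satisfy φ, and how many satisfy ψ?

For □◇□p:
c: successors {f, g}; ◇□p there: f:F, g:F. ✗
f: no successors, so □◇□p holds vacuously. ✓
g: no successors, so □◇□p holds vacuously. ✓
— 2 worlds.
For □(◇◇q → p):
c: successors {f, g}; ◇◇q → p there: f:T, g:T. ✓
f: no successors, so □(◇◇q → p) holds vacuously. ✓
g: no successors, so □(◇◇q → p) holds vacuously. ✓
— 3 worlds.

2 and 3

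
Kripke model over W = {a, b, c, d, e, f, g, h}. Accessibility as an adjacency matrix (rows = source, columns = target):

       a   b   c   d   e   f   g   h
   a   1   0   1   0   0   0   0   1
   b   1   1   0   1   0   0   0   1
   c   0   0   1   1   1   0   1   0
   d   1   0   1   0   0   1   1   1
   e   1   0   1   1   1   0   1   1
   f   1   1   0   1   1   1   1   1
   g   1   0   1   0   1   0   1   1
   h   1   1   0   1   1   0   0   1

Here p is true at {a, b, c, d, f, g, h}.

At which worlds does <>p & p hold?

a: <>p is T, p is T. ✓
b: <>p is T, p is T. ✓
c: <>p is T, p is T. ✓
d: <>p is T, p is T. ✓
e: <>p is T, p is F. ✗
f: <>p is T, p is T. ✓
g: <>p is T, p is T. ✓
h: <>p is T, p is T. ✓

{a, b, c, d, f, g, h}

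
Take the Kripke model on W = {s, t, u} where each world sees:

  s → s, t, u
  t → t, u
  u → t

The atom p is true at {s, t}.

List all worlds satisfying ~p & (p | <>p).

{u}

s: ~p is F, p | <>p is T. ✗
t: ~p is F, p | <>p is T. ✗
u: ~p is T, p | <>p is T. ✓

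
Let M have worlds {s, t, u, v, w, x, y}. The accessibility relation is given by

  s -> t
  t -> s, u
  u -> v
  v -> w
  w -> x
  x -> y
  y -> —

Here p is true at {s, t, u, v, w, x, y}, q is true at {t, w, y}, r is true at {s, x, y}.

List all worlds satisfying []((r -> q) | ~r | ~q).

{s, t, u, v, w, x, y}

s: successors {t}; (r -> q) | ~r | ~q there: t:T. ✓
t: successors {s, u}; (r -> q) | ~r | ~q there: s:T, u:T. ✓
u: successors {v}; (r -> q) | ~r | ~q there: v:T. ✓
v: successors {w}; (r -> q) | ~r | ~q there: w:T. ✓
w: successors {x}; (r -> q) | ~r | ~q there: x:T. ✓
x: successors {y}; (r -> q) | ~r | ~q there: y:T. ✓
y: no successors, so []((r -> q) | ~r | ~q) holds vacuously. ✓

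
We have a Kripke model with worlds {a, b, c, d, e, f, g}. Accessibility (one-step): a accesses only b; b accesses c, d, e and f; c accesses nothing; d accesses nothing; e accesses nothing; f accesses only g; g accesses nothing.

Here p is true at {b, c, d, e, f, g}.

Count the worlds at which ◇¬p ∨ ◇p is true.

a: ◇¬p is F, ◇p is T. ✓
b: ◇¬p is F, ◇p is T. ✓
c: ◇¬p is F, ◇p is F. ✗
d: ◇¬p is F, ◇p is F. ✗
e: ◇¬p is F, ◇p is F. ✗
f: ◇¬p is F, ◇p is T. ✓
g: ◇¬p is F, ◇p is F. ✗
Satisfying worlds: {a, b, f}.

3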